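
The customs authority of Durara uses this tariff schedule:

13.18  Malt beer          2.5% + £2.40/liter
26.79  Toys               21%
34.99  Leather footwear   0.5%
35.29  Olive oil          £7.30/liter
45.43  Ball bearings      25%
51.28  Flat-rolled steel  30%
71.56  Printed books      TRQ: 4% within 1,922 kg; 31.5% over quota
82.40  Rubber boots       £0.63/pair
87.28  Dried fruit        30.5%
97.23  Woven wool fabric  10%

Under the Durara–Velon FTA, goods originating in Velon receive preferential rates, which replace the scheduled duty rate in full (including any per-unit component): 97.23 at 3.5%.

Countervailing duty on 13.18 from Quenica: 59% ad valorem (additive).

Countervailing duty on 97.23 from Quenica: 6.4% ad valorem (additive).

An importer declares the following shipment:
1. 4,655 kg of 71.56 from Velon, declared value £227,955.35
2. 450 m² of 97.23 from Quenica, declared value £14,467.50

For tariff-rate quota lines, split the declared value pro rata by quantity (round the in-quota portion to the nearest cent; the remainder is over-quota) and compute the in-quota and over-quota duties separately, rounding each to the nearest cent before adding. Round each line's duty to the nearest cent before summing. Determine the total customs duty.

Line 1 (71.56, Velon, 4,655 kg, £227,955.35):
Code 71.56 is under a tariff-rate quota (threshold 1,922 kg). In-quota: 1,922 kg at 4%; over-quota: 2,733 kg at 31.5%.
Pro-rata value split: in-quota = £227,955.35 × 1,922/4,655 = £94,120.34; over-quota = £227,955.35 − £94,120.34 = £133,835.01.
In-quota duty = £94,120.34 × 4% = £3,764.81. Over-quota duty = £133,835.01 × 31.5% = £42,158.03.
Line duty = £3,764.81 + £42,158.03 = £45,922.84.
Line 2 (97.23, Quenica, 450 m², £14,467.50):
Base rate for 97.23 is 10%.
97.23 has an FTA preferential rate, but origin Quenica is not Velon; base rate stands.
Additional duty on 97.23 from Quenica: +6.4%. Applied ad valorem rate: 10% + 6.4% = 16.4%.
Duty = £14,467.50 × 16.4% = £2,372.67.
Total = £45,922.84 + £2,372.67 = £48,295.51.

£48,295.51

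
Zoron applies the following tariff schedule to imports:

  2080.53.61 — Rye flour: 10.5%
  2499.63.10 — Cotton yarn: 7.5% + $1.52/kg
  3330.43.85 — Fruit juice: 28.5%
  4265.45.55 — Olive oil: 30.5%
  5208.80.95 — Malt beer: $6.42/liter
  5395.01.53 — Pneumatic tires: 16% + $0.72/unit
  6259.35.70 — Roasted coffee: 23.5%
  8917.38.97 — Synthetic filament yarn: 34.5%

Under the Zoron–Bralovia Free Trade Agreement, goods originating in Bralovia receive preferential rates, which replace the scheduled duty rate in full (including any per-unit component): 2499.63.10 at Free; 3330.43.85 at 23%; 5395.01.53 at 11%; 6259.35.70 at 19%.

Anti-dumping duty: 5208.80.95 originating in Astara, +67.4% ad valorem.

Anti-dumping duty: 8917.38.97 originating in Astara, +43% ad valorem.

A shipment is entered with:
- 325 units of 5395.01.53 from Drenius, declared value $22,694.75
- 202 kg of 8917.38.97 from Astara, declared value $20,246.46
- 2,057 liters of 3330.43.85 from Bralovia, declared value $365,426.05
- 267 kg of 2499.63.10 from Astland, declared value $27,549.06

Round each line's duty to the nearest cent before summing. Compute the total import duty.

Line 1 (5395.01.53, Drenius, 325 units, $22,694.75):
Base rate for 5395.01.53 is 16% + $0.72/unit.
5395.01.53 has an FTA preferential rate, but origin Drenius is not Bralovia; base rate stands.
Duty = $22,694.75 × 16% + 325 × $0.72 = $3,865.16.
Line 2 (8917.38.97, Astara, 202 kg, $20,246.46):
Base rate for 8917.38.97 is 34.5%.
Additional duty on 8917.38.97 from Astara: +43%. Applied ad valorem rate: 34.5% + 43% = 77.5%.
Duty = $20,246.46 × 77.5% = $15,691.01.
Line 3 (3330.43.85, Bralovia, 2,057 liters, $365,426.05):
Base rate for 3330.43.85 is 28.5%.
Origin Bralovia qualifies under the Zoron–Bralovia agreement and 3330.43.85 is covered: preferential rate 23% applies instead.
Duty = $365,426.05 × 23% = $84,047.99.
Line 4 (2499.63.10, Astland, 267 kg, $27,549.06):
Base rate for 2499.63.10 is 7.5% + $1.52/kg.
2499.63.10 has an FTA preferential rate, but origin Astland is not Bralovia; base rate stands.
Duty = $27,549.06 × 7.5% + 267 × $1.52 = $2,472.02.
Total = $3,865.16 + $15,691.01 + $84,047.99 + $2,472.02 = $106,076.18.

$106,076.18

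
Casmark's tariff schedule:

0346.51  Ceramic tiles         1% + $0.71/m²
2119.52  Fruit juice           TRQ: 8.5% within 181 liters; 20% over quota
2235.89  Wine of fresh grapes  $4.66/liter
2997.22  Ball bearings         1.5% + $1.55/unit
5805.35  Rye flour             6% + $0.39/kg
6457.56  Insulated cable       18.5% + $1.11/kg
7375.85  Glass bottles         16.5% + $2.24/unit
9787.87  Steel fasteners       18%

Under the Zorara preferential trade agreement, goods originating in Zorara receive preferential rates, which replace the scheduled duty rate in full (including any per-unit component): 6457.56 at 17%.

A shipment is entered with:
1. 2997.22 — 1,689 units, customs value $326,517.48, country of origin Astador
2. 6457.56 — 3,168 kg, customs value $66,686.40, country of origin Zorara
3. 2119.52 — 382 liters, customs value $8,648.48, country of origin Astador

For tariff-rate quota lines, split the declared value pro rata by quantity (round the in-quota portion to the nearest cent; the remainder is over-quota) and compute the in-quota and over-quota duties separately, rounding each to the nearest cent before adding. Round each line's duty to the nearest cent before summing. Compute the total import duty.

Line 1 (2997.22, Astador, 1,689 units, $326,517.48):
Base rate for 2997.22 is 1.5% + $1.55/unit.
Duty = $326,517.48 × 1.5% + 1,689 × $1.55 = $7,515.71.
Line 2 (6457.56, Zorara, 3,168 kg, $66,686.40):
Base rate for 6457.56 is 18.5% + $1.11/kg.
Origin Zorara qualifies under the Casmark–Zorara agreement and 6457.56 is covered: preferential rate 17% applies instead.
Duty = $66,686.40 × 17% = $11,336.69.
Line 3 (2119.52, Astador, 382 liters, $8,648.48):
Code 2119.52 is under a tariff-rate quota (threshold 181 liters). In-quota: 181 liters at 8.5%; over-quota: 201 liters at 20%.
Pro-rata value split: in-quota = $8,648.48 × 181/382 = $4,097.84; over-quota = $8,648.48 − $4,097.84 = $4,550.64.
In-quota duty = $4,097.84 × 8.5% = $348.32. Over-quota duty = $4,550.64 × 20% = $910.13.
Line duty = $348.32 + $910.13 = $1,258.45.
Total = $7,515.71 + $11,336.69 + $1,258.45 = $20,110.85.

$20,110.85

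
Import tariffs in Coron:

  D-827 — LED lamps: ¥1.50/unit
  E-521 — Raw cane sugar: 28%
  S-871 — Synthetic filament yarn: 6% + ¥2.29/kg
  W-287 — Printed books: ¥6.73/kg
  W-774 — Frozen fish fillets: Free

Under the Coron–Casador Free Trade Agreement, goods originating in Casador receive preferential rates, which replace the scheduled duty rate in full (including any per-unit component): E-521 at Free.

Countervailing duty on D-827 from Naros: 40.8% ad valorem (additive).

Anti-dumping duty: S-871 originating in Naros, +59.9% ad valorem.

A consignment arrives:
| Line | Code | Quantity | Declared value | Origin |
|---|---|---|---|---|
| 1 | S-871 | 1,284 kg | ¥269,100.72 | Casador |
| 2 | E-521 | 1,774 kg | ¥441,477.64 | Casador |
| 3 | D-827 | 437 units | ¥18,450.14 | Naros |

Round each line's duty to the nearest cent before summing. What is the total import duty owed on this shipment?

¥27,269.56

Line 1 (S-871, Casador, 1,284 kg, ¥269,100.72):
Base rate for S-871 is 6% + ¥2.29/kg.
Origin Casador is the FTA partner but S-871 is not on the preference list; base rate stands.
The additional-duty order on S-871 targets Naros, not Casador; it does not apply.
Duty = ¥269,100.72 × 6% + 1,284 × ¥2.29 = ¥19,086.40.
Line 2 (E-521, Casador, 1,774 kg, ¥441,477.64):
Base rate for E-521 is 28%.
Origin Casador qualifies under the Coron–Casador agreement and E-521 is covered: preferential rate Free applies instead.
Duty = ¥441,477.64 × 0% = ¥0.00.
Line 3 (D-827, Naros, 437 units, ¥18,450.14):
Base rate for D-827 is ¥1.50/unit.
Additional duty on D-827 from Naros: +40.8% ad valorem. Applied ad valorem rate = 40.8%.
Duty = ¥18,450.14 × 40.8% + 437 × ¥1.50 = ¥8,183.16.
Total = ¥19,086.40 + ¥0.00 + ¥8,183.16 = ¥27,269.56.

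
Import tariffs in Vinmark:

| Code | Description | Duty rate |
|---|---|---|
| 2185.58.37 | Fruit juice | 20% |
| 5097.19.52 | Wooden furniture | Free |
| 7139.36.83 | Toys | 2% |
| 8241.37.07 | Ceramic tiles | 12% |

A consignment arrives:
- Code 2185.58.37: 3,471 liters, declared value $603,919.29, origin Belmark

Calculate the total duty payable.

Line 1 (2185.58.37, Belmark, 3,471 liters, $603,919.29):
Base rate for 2185.58.37 is 20%.
Duty = $603,919.29 × 20% = $120,783.86.

$120,783.86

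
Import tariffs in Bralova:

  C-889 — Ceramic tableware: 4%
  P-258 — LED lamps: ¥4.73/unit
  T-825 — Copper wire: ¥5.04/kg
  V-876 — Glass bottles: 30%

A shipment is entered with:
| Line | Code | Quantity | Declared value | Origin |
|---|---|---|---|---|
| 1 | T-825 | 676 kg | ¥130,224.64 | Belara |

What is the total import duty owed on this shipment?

¥3,407.04

Line 1 (T-825, Belara, 676 kg, ¥130,224.64):
Base rate for T-825 is ¥5.04/kg.
Duty = 676 × ¥5.04 = ¥3,407.04.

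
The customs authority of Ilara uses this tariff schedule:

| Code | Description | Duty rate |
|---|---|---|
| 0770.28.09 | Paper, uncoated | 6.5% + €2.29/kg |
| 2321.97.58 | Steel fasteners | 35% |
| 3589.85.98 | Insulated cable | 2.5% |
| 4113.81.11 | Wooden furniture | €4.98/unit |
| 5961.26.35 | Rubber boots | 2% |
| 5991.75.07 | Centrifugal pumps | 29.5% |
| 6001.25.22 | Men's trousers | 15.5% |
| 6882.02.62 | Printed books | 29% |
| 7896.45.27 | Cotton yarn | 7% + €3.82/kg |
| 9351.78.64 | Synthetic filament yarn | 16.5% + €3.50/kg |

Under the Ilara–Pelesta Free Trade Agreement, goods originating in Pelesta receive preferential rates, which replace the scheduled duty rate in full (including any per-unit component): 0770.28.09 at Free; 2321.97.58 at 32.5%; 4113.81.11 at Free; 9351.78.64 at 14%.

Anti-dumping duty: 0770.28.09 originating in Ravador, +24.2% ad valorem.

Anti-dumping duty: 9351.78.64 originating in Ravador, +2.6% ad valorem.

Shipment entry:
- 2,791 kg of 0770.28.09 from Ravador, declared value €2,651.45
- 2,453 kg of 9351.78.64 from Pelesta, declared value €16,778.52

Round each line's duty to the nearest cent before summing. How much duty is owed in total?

€9,554.38

Line 1 (0770.28.09, Ravador, 2,791 kg, €2,651.45):
Base rate for 0770.28.09 is 6.5% + €2.29/kg.
0770.28.09 has an FTA preferential rate, but origin Ravador is not Pelesta; base rate stands.
Additional duty on 0770.28.09 from Ravador: +24.2%. Applied ad valorem rate: 6.5% + 24.2% = 30.7%.
Duty = €2,651.45 × 30.7% + 2,791 × €2.29 = €7,205.39.
Line 2 (9351.78.64, Pelesta, 2,453 kg, €16,778.52):
Base rate for 9351.78.64 is 16.5% + €3.50/kg.
Origin Pelesta qualifies under the Ilara–Pelesta agreement and 9351.78.64 is covered: preferential rate 14% applies instead.
The additional-duty order on 9351.78.64 targets Ravador, not Pelesta; it does not apply.
Duty = €16,778.52 × 14% = €2,348.99.
Total = €7,205.39 + €2,348.99 = €9,554.38.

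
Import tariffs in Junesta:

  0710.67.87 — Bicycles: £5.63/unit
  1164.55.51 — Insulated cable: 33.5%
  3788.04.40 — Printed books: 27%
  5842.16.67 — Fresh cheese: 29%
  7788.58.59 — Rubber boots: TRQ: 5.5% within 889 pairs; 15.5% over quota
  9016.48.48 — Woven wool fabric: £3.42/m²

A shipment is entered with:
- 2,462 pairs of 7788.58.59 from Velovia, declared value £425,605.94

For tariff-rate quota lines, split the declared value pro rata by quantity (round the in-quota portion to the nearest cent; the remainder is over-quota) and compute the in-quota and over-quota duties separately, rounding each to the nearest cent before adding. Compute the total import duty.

£50,600.78

Line 1 (7788.58.59, Velovia, 2,462 pairs, £425,605.94):
Code 7788.58.59 is under a tariff-rate quota (threshold 889 pairs). In-quota: 889 pairs at 5.5%; over-quota: 1,573 pairs at 15.5%.
Pro-rata value split: in-quota = £425,605.94 × 889/2,462 = £153,681.43; over-quota = £425,605.94 − £153,681.43 = £271,924.51.
In-quota duty = £153,681.43 × 5.5% = £8,452.48. Over-quota duty = £271,924.51 × 15.5% = £42,148.30.
Line duty = £8,452.48 + £42,148.30 = £50,600.78.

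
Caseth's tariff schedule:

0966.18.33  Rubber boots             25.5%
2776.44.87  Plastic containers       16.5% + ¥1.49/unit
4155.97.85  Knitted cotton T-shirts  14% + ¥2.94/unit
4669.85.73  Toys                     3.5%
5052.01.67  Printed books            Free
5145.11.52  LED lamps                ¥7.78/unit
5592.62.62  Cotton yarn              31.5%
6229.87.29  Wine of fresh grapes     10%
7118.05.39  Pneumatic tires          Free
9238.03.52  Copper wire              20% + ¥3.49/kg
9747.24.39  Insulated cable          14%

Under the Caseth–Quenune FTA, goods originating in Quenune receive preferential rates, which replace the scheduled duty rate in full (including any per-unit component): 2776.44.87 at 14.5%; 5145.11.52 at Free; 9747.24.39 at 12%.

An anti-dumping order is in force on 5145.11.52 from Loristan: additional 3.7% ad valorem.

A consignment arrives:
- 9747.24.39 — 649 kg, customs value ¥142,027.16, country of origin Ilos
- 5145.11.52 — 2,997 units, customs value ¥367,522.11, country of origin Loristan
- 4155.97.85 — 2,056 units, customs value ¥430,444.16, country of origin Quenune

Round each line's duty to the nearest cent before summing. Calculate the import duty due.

¥123,105.60

Line 1 (9747.24.39, Ilos, 649 kg, ¥142,027.16):
Base rate for 9747.24.39 is 14%.
9747.24.39 has an FTA preferential rate, but origin Ilos is not Quenune; base rate stands.
Duty = ¥142,027.16 × 14% = ¥19,883.80.
Line 2 (5145.11.52, Loristan, 2,997 units, ¥367,522.11):
Base rate for 5145.11.52 is ¥7.78/unit.
5145.11.52 has an FTA preferential rate, but origin Loristan is not Quenune; base rate stands.
Additional duty on 5145.11.52 from Loristan: +3.7% ad valorem. Applied ad valorem rate = 3.7%.
Duty = ¥367,522.11 × 3.7% + 2,997 × ¥7.78 = ¥36,914.98.
Line 3 (4155.97.85, Quenune, 2,056 units, ¥430,444.16):
Base rate for 4155.97.85 is 14% + ¥2.94/unit.
Origin Quenune is the FTA partner but 4155.97.85 is not on the preference list; base rate stands.
Duty = ¥430,444.16 × 14% + 2,056 × ¥2.94 = ¥66,306.82.
Total = ¥19,883.80 + ¥36,914.98 + ¥66,306.82 = ¥123,105.60.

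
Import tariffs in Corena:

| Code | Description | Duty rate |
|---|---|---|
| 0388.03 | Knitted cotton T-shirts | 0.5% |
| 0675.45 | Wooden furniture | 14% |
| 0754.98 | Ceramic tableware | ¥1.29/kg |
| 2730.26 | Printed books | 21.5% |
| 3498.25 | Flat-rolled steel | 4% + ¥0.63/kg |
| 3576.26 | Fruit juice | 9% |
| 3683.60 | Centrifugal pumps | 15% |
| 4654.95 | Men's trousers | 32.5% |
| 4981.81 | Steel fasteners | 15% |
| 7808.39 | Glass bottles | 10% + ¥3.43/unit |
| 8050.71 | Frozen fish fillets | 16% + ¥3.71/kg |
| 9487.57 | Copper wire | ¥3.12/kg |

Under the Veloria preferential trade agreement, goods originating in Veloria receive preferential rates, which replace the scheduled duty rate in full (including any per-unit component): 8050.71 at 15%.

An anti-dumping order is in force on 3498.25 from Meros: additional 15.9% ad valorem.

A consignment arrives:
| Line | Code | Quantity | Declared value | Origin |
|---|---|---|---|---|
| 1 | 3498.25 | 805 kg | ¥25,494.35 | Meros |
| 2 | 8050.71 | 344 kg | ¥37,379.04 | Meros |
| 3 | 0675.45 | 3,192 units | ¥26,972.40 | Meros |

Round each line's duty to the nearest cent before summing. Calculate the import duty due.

¥16,613.56

Line 1 (3498.25, Meros, 805 kg, ¥25,494.35):
Base rate for 3498.25 is 4% + ¥0.63/kg.
Additional duty on 3498.25 from Meros: +15.9%. Applied ad valorem rate: 4% + 15.9% = 19.9%.
Duty = ¥25,494.35 × 19.9% + 805 × ¥0.63 = ¥5,580.53.
Line 2 (8050.71, Meros, 344 kg, ¥37,379.04):
Base rate for 8050.71 is 16% + ¥3.71/kg.
8050.71 has an FTA preferential rate, but origin Meros is not Veloria; base rate stands.
Duty = ¥37,379.04 × 16% + 344 × ¥3.71 = ¥7,256.89.
Line 3 (0675.45, Meros, 3,192 units, ¥26,972.40):
Base rate for 0675.45 is 14%.
Duty = ¥26,972.40 × 14% = ¥3,776.14.
Total = ¥5,580.53 + ¥7,256.89 + ¥3,776.14 = ¥16,613.56.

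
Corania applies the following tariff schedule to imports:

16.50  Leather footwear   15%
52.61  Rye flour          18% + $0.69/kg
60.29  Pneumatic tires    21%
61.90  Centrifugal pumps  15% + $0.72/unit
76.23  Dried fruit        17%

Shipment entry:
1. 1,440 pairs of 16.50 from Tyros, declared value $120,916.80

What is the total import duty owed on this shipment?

$18,137.52

Line 1 (16.50, Tyros, 1,440 pairs, $120,916.80):
Base rate for 16.50 is 15%.
Duty = $120,916.80 × 15% = $18,137.52.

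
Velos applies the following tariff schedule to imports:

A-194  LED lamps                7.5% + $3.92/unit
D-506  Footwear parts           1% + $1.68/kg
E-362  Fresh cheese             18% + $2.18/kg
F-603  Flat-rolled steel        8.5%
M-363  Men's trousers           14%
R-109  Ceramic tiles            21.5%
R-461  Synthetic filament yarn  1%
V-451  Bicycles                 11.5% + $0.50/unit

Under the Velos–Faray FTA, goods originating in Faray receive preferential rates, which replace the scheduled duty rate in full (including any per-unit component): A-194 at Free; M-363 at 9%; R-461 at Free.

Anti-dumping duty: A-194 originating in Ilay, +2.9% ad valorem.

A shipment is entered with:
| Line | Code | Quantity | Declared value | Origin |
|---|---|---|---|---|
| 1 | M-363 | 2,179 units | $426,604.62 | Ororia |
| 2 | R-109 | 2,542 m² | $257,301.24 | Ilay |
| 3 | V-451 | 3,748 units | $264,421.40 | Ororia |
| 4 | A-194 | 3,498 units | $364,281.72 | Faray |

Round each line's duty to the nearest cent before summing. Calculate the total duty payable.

Line 1 (M-363, Ororia, 2,179 units, $426,604.62):
Base rate for M-363 is 14%.
M-363 has an FTA preferential rate, but origin Ororia is not Faray; base rate stands.
Duty = $426,604.62 × 14% = $59,724.65.
Line 2 (R-109, Ilay, 2,542 m², $257,301.24):
Base rate for R-109 is 21.5%.
Duty = $257,301.24 × 21.5% = $55,319.77.
Line 3 (V-451, Ororia, 3,748 units, $264,421.40):
Base rate for V-451 is 11.5% + $0.50/unit.
Duty = $264,421.40 × 11.5% + 3,748 × $0.50 = $32,282.46.
Line 4 (A-194, Faray, 3,498 units, $364,281.72):
Base rate for A-194 is 7.5% + $3.92/unit.
Origin Faray qualifies under the Velos–Faray agreement and A-194 is covered: preferential rate Free applies instead.
The additional-duty order on A-194 targets Ilay, not Faray; it does not apply.
Duty = $364,281.72 × 0% = $0.00.
Total = $59,724.65 + $55,319.77 + $32,282.46 + $0.00 = $147,326.88.

$147,326.88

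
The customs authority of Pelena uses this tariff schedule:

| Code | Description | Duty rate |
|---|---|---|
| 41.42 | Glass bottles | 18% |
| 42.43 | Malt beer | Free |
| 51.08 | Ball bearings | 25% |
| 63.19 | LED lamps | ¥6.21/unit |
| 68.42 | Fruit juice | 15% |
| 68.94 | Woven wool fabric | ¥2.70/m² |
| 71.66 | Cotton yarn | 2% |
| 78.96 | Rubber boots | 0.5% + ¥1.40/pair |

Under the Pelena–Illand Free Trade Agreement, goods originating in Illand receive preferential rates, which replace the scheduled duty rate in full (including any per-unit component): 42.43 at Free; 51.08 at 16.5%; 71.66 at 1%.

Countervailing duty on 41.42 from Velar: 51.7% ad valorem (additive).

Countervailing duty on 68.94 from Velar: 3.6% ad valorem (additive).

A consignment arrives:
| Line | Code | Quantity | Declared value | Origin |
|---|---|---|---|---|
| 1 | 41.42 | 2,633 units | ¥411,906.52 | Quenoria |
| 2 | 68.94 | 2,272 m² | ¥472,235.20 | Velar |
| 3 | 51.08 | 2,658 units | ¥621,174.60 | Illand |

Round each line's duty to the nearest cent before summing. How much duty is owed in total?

¥199,771.85

Line 1 (41.42, Quenoria, 2,633 units, ¥411,906.52):
Base rate for 41.42 is 18%.
The additional-duty order on 41.42 targets Velar, not Quenoria; it does not apply.
Duty = ¥411,906.52 × 18% = ¥74,143.17.
Line 2 (68.94, Velar, 2,272 m², ¥472,235.20):
Base rate for 68.94 is ¥2.70/m².
Additional duty on 68.94 from Velar: +3.6% ad valorem. Applied ad valorem rate = 3.6%.
Duty = ¥472,235.20 × 3.6% + 2,272 × ¥2.70 = ¥23,134.87.
Line 3 (51.08, Illand, 2,658 units, ¥621,174.60):
Base rate for 51.08 is 25%.
Origin Illand qualifies under the Pelena–Illand agreement and 51.08 is covered: preferential rate 16.5% applies instead.
Duty = ¥621,174.60 × 16.5% = ¥102,493.81.
Total = ¥74,143.17 + ¥23,134.87 + ¥102,493.81 = ¥199,771.85.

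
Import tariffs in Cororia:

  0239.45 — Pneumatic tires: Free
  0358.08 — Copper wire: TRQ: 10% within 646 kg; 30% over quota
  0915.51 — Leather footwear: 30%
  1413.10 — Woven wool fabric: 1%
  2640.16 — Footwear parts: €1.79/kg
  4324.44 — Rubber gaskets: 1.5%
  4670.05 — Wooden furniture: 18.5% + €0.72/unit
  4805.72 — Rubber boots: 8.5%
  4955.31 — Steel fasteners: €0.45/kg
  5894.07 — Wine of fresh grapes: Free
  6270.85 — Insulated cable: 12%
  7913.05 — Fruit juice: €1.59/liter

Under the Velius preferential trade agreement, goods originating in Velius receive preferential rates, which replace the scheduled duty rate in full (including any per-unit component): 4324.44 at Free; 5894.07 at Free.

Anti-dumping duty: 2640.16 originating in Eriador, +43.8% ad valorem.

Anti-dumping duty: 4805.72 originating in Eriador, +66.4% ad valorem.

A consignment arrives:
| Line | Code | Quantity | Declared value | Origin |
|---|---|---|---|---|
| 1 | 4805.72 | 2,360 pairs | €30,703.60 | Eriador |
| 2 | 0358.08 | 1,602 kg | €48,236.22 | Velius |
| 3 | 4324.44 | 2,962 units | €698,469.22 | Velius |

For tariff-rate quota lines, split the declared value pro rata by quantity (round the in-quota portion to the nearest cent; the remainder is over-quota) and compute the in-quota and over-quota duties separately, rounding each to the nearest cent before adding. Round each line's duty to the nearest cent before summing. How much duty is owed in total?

€33,577.66

Line 1 (4805.72, Eriador, 2,360 pairs, €30,703.60):
Base rate for 4805.72 is 8.5%.
Additional duty on 4805.72 from Eriador: +66.4%. Applied ad valorem rate: 8.5% + 66.4% = 74.9%.
Duty = €30,703.60 × 74.9% = €22,997.00.
Line 2 (0358.08, Velius, 1,602 kg, €48,236.22):
Code 0358.08 is under a tariff-rate quota (threshold 646 kg). In-quota: 646 kg at 10%; over-quota: 956 kg at 30%.
Pro-rata value split: in-quota = €48,236.22 × 646/1,602 = €19,451.06; over-quota = €48,236.22 − €19,451.06 = €28,785.16.
In-quota duty = €19,451.06 × 10% = €1,945.11. Over-quota duty = €28,785.16 × 30% = €8,635.55.
Line duty = €1,945.11 + €8,635.55 = €10,580.66.
Line 3 (4324.44, Velius, 2,962 units, €698,469.22):
Base rate for 4324.44 is 1.5%.
Origin Velius qualifies under the Cororia–Velius agreement and 4324.44 is covered: preferential rate Free applies instead.
Duty = €698,469.22 × 0% = €0.00.
Total = €22,997.00 + €10,580.66 + €0.00 = €33,577.66.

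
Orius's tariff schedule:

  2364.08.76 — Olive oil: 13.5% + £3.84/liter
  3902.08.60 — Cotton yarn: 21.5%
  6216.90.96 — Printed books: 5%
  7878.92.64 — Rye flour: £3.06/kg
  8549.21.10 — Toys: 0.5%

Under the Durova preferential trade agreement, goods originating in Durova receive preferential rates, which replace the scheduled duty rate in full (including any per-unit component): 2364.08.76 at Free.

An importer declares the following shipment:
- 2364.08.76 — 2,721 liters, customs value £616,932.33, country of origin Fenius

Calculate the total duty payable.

Line 1 (2364.08.76, Fenius, 2,721 liters, £616,932.33):
Base rate for 2364.08.76 is 13.5% + £3.84/liter.
2364.08.76 has an FTA preferential rate, but origin Fenius is not Durova; base rate stands.
Duty = £616,932.33 × 13.5% + 2,721 × £3.84 = £93,734.50.

£93,734.50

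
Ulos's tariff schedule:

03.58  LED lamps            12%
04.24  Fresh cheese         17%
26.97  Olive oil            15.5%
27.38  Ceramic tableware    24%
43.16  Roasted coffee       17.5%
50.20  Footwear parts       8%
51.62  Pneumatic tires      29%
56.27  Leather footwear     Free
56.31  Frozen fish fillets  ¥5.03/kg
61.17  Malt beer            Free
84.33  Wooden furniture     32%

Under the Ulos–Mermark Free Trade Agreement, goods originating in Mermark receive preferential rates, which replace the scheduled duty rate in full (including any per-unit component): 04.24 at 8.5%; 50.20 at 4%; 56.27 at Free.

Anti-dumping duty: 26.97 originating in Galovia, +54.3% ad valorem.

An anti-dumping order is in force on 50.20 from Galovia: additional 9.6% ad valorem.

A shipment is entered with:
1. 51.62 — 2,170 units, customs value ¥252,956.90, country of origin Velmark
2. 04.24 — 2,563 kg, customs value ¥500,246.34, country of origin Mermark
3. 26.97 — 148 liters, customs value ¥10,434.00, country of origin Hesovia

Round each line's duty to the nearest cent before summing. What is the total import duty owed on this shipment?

Line 1 (51.62, Velmark, 2,170 units, ¥252,956.90):
Base rate for 51.62 is 29%.
Duty = ¥252,956.90 × 29% = ¥73,357.50.
Line 2 (04.24, Mermark, 2,563 kg, ¥500,246.34):
Base rate for 04.24 is 17%.
Origin Mermark qualifies under the Ulos–Mermark agreement and 04.24 is covered: preferential rate 8.5% applies instead.
Duty = ¥500,246.34 × 8.5% = ¥42,520.94.
Line 3 (26.97, Hesovia, 148 liters, ¥10,434.00):
Base rate for 26.97 is 15.5%.
The additional-duty order on 26.97 targets Galovia, not Hesovia; it does not apply.
Duty = ¥10,434.00 × 15.5% = ¥1,617.27.
Total = ¥73,357.50 + ¥42,520.94 + ¥1,617.27 = ¥117,495.71.

¥117,495.71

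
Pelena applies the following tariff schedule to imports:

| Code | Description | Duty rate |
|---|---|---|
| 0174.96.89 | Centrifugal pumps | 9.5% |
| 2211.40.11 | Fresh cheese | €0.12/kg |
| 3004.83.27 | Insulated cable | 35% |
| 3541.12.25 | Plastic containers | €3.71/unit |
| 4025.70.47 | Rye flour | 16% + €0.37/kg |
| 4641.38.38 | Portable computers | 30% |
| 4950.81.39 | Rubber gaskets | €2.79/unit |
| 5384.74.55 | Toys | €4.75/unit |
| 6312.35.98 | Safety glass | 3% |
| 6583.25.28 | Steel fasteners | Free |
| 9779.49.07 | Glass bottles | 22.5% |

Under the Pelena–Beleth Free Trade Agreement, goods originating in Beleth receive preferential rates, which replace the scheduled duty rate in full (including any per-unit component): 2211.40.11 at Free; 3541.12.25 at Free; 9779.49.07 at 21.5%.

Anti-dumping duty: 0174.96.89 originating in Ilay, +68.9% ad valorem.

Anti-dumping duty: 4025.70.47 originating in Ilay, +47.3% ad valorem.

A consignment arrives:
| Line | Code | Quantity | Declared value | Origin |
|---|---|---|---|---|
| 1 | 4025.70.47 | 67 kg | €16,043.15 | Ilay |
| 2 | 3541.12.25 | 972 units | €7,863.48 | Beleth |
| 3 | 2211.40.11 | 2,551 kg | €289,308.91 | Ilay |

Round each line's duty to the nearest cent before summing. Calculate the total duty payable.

€10,486.22

Line 1 (4025.70.47, Ilay, 67 kg, €16,043.15):
Base rate for 4025.70.47 is 16% + €0.37/kg.
Additional duty on 4025.70.47 from Ilay: +47.3%. Applied ad valorem rate: 16% + 47.3% = 63.3%.
Duty = €16,043.15 × 63.3% + 67 × €0.37 = €10,180.10.
Line 2 (3541.12.25, Beleth, 972 units, €7,863.48):
Base rate for 3541.12.25 is €3.71/unit.
Origin Beleth qualifies under the Pelena–Beleth agreement and 3541.12.25 is covered: preferential rate Free applies instead.
Duty = €7,863.48 × 0% = €0.00.
Line 3 (2211.40.11, Ilay, 2,551 kg, €289,308.91):
Base rate for 2211.40.11 is €0.12/kg.
2211.40.11 has an FTA preferential rate, but origin Ilay is not Beleth; base rate stands.
Duty = 2,551 × €0.12 = €306.12.
Total = €10,180.10 + €0.00 + €306.12 = €10,486.22.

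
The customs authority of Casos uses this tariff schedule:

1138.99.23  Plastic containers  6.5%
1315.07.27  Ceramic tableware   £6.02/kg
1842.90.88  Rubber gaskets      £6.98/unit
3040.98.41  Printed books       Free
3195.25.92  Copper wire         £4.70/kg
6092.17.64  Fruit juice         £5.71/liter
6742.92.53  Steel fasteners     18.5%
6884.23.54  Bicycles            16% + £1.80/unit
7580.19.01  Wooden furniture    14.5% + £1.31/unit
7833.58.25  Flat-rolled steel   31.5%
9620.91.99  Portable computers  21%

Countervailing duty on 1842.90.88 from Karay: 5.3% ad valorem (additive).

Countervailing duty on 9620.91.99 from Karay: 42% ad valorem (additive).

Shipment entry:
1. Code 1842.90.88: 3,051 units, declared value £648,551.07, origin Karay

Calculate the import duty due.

£55,669.19

Line 1 (1842.90.88, Karay, 3,051 units, £648,551.07):
Base rate for 1842.90.88 is £6.98/unit.
Additional duty on 1842.90.88 from Karay: +5.3% ad valorem. Applied ad valorem rate = 5.3%.
Duty = £648,551.07 × 5.3% + 3,051 × £6.98 = £55,669.19.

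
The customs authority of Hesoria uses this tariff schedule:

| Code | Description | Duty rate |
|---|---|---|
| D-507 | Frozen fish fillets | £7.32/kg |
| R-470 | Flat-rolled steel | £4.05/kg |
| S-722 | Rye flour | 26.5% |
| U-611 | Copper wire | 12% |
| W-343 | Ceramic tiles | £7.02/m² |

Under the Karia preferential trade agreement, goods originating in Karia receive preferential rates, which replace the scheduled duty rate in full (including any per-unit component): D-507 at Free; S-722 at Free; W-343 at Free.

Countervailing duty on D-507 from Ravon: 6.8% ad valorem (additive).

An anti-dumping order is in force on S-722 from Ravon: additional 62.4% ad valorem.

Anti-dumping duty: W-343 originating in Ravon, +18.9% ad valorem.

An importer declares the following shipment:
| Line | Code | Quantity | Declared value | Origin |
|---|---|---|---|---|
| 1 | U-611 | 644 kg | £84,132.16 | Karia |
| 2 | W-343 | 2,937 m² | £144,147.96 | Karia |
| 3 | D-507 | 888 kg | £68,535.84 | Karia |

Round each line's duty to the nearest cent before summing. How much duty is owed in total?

Line 1 (U-611, Karia, 644 kg, £84,132.16):
Base rate for U-611 is 12%.
Origin Karia is the FTA partner but U-611 is not on the preference list; base rate stands.
Duty = £84,132.16 × 12% = £10,095.86.
Line 2 (W-343, Karia, 2,937 m², £144,147.96):
Base rate for W-343 is £7.02/m².
Origin Karia qualifies under the Hesoria–Karia agreement and W-343 is covered: preferential rate Free applies instead.
The additional-duty order on W-343 targets Ravon, not Karia; it does not apply.
Duty = £144,147.96 × 0% = £0.00.
Line 3 (D-507, Karia, 888 kg, £68,535.84):
Base rate for D-507 is £7.32/kg.
Origin Karia qualifies under the Hesoria–Karia agreement and D-507 is covered: preferential rate Free applies instead.
The additional-duty order on D-507 targets Ravon, not Karia; it does not apply.
Duty = £68,535.84 × 0% = £0.00.
Total = £10,095.86 + £0.00 + £0.00 = £10,095.86.

£10,095.86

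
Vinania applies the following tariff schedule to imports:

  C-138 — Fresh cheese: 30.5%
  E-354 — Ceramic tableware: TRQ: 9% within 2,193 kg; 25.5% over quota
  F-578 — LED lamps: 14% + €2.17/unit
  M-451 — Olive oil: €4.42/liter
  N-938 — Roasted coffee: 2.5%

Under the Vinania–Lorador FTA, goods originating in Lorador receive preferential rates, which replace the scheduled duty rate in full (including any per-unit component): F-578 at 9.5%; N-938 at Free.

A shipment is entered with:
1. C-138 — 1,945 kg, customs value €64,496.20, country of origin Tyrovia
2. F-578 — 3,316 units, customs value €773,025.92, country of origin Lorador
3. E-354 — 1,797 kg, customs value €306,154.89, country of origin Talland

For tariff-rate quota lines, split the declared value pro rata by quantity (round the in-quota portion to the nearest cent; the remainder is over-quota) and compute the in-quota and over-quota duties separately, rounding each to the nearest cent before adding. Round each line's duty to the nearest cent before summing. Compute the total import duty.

€120,662.74

Line 1 (C-138, Tyrovia, 1,945 kg, €64,496.20):
Base rate for C-138 is 30.5%.
Duty = €64,496.20 × 30.5% = €19,671.34.
Line 2 (F-578, Lorador, 3,316 units, €773,025.92):
Base rate for F-578 is 14% + €2.17/unit.
Origin Lorador qualifies under the Vinania–Lorador agreement and F-578 is covered: preferential rate 9.5% applies instead.
Duty = €773,025.92 × 9.5% = €73,437.46.
Line 3 (E-354, Talland, 1,797 kg, €306,154.89):
Code E-354 is under a tariff-rate quota (threshold 2,193 kg). Quantity 1,797 kg is within the quota, so the in-quota rate 9% applies to the full value.
Duty = €306,154.89 × 9% = €27,553.94.
Total = €19,671.34 + €73,437.46 + €27,553.94 = €120,662.74.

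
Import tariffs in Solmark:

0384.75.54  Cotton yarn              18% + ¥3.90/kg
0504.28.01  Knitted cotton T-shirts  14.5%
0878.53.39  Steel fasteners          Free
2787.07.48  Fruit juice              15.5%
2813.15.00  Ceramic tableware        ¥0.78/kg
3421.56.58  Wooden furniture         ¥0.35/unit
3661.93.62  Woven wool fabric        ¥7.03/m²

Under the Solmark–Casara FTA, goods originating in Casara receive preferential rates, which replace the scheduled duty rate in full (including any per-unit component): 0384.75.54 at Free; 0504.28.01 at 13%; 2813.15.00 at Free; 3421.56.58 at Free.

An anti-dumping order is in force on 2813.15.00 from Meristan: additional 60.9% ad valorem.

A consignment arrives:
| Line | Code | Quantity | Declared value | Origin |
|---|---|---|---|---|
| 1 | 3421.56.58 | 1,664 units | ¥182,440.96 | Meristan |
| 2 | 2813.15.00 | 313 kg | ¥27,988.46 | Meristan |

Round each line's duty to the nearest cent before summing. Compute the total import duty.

¥17,871.51

Line 1 (3421.56.58, Meristan, 1,664 units, ¥182,440.96):
Base rate for 3421.56.58 is ¥0.35/unit.
3421.56.58 has an FTA preferential rate, but origin Meristan is not Casara; base rate stands.
Duty = 1,664 × ¥0.35 = ¥582.40.
Line 2 (2813.15.00, Meristan, 313 kg, ¥27,988.46):
Base rate for 2813.15.00 is ¥0.78/kg.
2813.15.00 has an FTA preferential rate, but origin Meristan is not Casara; base rate stands.
Additional duty on 2813.15.00 from Meristan: +60.9% ad valorem. Applied ad valorem rate = 60.9%.
Duty = ¥27,988.46 × 60.9% + 313 × ¥0.78 = ¥17,289.11.
Total = ¥582.40 + ¥17,289.11 = ¥17,871.51.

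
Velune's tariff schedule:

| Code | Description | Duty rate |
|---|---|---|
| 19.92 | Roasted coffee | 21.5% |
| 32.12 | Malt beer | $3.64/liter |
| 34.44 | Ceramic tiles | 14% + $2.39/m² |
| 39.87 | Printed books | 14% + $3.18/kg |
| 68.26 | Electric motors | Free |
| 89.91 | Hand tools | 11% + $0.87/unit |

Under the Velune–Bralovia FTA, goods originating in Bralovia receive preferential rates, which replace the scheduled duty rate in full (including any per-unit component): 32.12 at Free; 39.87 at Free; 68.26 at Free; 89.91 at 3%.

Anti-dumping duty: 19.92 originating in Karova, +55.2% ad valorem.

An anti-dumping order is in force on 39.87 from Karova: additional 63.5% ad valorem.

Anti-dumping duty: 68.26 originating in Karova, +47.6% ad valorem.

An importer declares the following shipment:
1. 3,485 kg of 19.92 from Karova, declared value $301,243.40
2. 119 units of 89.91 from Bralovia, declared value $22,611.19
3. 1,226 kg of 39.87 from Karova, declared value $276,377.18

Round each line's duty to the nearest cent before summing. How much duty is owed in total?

Line 1 (19.92, Karova, 3,485 kg, $301,243.40):
Base rate for 19.92 is 21.5%.
Additional duty on 19.92 from Karova: +55.2%. Applied ad valorem rate: 21.5% + 55.2% = 76.7%.
Duty = $301,243.40 × 76.7% = $231,053.69.
Line 2 (89.91, Bralovia, 119 units, $22,611.19):
Base rate for 89.91 is 11% + $0.87/unit.
Origin Bralovia qualifies under the Velune–Bralovia agreement and 89.91 is covered: preferential rate 3% applies instead.
Duty = $22,611.19 × 3% = $678.34.
Line 3 (39.87, Karova, 1,226 kg, $276,377.18):
Base rate for 39.87 is 14% + $3.18/kg.
39.87 has an FTA preferential rate, but origin Karova is not Bralovia; base rate stands.
Additional duty on 39.87 from Karova: +63.5%. Applied ad valorem rate: 14% + 63.5% = 77.5%.
Duty = $276,377.18 × 77.5% + 1,226 × $3.18 = $218,090.99.
Total = $231,053.69 + $678.34 + $218,090.99 = $449,823.02.

$449,823.02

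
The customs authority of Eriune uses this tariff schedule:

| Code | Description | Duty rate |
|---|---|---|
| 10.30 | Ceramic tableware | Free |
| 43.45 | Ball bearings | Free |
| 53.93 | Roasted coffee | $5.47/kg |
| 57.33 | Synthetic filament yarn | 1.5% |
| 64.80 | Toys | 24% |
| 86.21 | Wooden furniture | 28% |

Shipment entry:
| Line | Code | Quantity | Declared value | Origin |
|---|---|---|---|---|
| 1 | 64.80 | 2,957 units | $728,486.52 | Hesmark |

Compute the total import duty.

Line 1 (64.80, Hesmark, 2,957 units, $728,486.52):
Base rate for 64.80 is 24%.
Duty = $728,486.52 × 24% = $174,836.76.

$174,836.76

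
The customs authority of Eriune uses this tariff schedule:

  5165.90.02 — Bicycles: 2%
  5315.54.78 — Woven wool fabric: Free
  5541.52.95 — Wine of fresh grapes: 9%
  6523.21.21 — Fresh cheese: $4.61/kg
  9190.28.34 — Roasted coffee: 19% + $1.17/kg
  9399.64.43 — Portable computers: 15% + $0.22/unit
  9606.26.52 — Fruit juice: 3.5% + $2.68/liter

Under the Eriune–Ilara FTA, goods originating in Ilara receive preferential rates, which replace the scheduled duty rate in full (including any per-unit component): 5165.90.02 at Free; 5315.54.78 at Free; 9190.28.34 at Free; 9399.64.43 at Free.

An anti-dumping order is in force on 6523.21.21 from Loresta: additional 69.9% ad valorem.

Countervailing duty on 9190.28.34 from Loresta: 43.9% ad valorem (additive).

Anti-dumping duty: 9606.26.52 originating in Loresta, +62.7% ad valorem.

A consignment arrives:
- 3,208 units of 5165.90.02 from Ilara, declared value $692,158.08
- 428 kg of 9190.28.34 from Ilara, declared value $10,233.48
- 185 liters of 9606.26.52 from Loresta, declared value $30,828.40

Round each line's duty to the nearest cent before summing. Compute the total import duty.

Line 1 (5165.90.02, Ilara, 3,208 units, $692,158.08):
Base rate for 5165.90.02 is 2%.
Origin Ilara qualifies under the Eriune–Ilara agreement and 5165.90.02 is covered: preferential rate Free applies instead.
Duty = $692,158.08 × 0% = $0.00.
Line 2 (9190.28.34, Ilara, 428 kg, $10,233.48):
Base rate for 9190.28.34 is 19% + $1.17/kg.
Origin Ilara qualifies under the Eriune–Ilara agreement and 9190.28.34 is covered: preferential rate Free applies instead.
The additional-duty order on 9190.28.34 targets Loresta, not Ilara; it does not apply.
Duty = $10,233.48 × 0% = $0.00.
Line 3 (9606.26.52, Loresta, 185 liters, $30,828.40):
Base rate for 9606.26.52 is 3.5% + $2.68/liter.
Additional duty on 9606.26.52 from Loresta: +62.7%. Applied ad valorem rate: 3.5% + 62.7% = 66.2%.
Duty = $30,828.40 × 66.2% + 185 × $2.68 = $20,904.20.
Total = $0.00 + $0.00 + $20,904.20 = $20,904.20.

$20,904.20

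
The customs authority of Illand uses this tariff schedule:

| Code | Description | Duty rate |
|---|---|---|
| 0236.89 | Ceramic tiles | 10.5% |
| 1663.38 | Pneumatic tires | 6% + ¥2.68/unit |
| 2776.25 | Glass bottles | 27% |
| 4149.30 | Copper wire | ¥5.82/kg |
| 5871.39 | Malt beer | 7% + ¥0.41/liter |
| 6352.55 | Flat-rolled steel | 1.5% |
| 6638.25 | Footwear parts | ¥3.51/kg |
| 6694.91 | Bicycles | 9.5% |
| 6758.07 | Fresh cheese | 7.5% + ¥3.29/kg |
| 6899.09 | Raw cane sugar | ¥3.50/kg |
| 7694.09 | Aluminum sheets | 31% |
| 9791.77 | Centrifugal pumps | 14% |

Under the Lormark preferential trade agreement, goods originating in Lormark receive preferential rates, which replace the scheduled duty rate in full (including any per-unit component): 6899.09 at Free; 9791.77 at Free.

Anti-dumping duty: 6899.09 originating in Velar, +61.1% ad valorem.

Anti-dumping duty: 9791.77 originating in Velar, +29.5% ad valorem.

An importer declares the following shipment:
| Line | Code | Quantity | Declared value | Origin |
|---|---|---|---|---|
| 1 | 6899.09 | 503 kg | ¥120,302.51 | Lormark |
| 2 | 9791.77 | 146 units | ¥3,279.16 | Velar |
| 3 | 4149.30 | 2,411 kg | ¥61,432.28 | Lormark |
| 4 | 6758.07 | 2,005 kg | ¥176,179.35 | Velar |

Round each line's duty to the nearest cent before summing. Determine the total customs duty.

Line 1 (6899.09, Lormark, 503 kg, ¥120,302.51):
Base rate for 6899.09 is ¥3.50/kg.
Origin Lormark qualifies under the Illand–Lormark agreement and 6899.09 is covered: preferential rate Free applies instead.
The additional-duty order on 6899.09 targets Velar, not Lormark; it does not apply.
Duty = ¥120,302.51 × 0% = ¥0.00.
Line 2 (9791.77, Velar, 146 units, ¥3,279.16):
Base rate for 9791.77 is 14%.
9791.77 has an FTA preferential rate, but origin Velar is not Lormark; base rate stands.
Additional duty on 9791.77 from Velar: +29.5%. Applied ad valorem rate: 14% + 29.5% = 43.5%.
Duty = ¥3,279.16 × 43.5% = ¥1,426.43.
Line 3 (4149.30, Lormark, 2,411 kg, ¥61,432.28):
Base rate for 4149.30 is ¥5.82/kg.
Origin Lormark is the FTA partner but 4149.30 is not on the preference list; base rate stands.
Duty = 2,411 × ¥5.82 = ¥14,032.02.
Line 4 (6758.07, Velar, 2,005 kg, ¥176,179.35):
Base rate for 6758.07 is 7.5% + ¥3.29/kg.
Duty = ¥176,179.35 × 7.5% + 2,005 × ¥3.29 = ¥19,809.90.
Total = ¥0.00 + ¥1,426.43 + ¥14,032.02 + ¥19,809.90 = ¥35,268.35.

¥35,268.35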